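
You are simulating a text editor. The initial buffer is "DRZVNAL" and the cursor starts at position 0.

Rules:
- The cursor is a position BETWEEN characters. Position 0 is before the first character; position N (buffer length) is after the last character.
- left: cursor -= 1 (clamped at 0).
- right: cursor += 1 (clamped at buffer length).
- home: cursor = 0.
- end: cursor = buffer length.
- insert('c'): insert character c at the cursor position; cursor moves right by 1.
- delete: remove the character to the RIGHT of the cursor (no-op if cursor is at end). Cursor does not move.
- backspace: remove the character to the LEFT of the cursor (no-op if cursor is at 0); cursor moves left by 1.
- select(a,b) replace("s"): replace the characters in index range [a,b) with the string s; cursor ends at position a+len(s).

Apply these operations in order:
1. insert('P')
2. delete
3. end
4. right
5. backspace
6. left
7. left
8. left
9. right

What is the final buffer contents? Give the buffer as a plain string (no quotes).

After op 1 (insert('P')): buf='PDRZVNAL' cursor=1
After op 2 (delete): buf='PRZVNAL' cursor=1
After op 3 (end): buf='PRZVNAL' cursor=7
After op 4 (right): buf='PRZVNAL' cursor=7
After op 5 (backspace): buf='PRZVNA' cursor=6
After op 6 (left): buf='PRZVNA' cursor=5
After op 7 (left): buf='PRZVNA' cursor=4
After op 8 (left): buf='PRZVNA' cursor=3
After op 9 (right): buf='PRZVNA' cursor=4

Answer: PRZVNA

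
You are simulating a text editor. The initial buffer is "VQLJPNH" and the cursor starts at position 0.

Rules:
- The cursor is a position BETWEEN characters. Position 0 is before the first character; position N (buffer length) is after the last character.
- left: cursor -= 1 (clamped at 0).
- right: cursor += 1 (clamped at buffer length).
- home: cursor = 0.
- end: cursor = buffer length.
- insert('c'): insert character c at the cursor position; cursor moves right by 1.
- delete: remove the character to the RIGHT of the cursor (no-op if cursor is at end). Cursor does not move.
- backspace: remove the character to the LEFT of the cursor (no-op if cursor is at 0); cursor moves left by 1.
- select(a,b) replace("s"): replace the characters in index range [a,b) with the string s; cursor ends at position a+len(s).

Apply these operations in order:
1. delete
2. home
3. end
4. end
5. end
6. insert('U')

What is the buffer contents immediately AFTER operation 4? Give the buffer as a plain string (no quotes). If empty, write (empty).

After op 1 (delete): buf='QLJPNH' cursor=0
After op 2 (home): buf='QLJPNH' cursor=0
After op 3 (end): buf='QLJPNH' cursor=6
After op 4 (end): buf='QLJPNH' cursor=6

Answer: QLJPNH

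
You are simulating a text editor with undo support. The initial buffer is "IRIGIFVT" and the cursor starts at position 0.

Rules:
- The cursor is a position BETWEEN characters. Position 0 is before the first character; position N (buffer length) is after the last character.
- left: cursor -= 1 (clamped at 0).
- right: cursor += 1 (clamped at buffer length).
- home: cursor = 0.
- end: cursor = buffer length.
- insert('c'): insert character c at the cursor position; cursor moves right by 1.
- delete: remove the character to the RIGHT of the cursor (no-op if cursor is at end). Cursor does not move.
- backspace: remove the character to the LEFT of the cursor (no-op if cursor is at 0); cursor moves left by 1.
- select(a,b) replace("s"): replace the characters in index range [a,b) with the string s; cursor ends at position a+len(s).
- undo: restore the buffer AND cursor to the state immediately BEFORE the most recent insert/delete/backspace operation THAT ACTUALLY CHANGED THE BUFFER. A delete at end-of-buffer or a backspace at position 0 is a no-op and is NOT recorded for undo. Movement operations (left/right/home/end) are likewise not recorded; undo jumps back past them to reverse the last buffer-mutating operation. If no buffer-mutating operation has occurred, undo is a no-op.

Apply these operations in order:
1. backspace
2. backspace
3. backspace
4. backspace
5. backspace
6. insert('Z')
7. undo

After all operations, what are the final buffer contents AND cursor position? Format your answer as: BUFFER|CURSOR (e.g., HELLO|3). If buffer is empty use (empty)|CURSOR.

After op 1 (backspace): buf='IRIGIFVT' cursor=0
After op 2 (backspace): buf='IRIGIFVT' cursor=0
After op 3 (backspace): buf='IRIGIFVT' cursor=0
After op 4 (backspace): buf='IRIGIFVT' cursor=0
After op 5 (backspace): buf='IRIGIFVT' cursor=0
After op 6 (insert('Z')): buf='ZIRIGIFVT' cursor=1
After op 7 (undo): buf='IRIGIFVT' cursor=0

Answer: IRIGIFVT|0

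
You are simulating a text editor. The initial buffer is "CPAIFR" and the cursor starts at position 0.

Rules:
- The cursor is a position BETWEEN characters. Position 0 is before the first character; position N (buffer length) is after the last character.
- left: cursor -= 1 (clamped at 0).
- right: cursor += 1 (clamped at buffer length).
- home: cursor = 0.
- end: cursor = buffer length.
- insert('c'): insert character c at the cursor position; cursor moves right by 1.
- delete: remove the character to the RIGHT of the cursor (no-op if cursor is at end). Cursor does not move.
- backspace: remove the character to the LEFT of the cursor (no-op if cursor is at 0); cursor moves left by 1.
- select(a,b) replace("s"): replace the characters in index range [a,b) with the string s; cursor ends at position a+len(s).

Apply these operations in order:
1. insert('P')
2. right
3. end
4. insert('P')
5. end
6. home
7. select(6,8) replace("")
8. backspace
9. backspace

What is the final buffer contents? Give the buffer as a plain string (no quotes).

After op 1 (insert('P')): buf='PCPAIFR' cursor=1
After op 2 (right): buf='PCPAIFR' cursor=2
After op 3 (end): buf='PCPAIFR' cursor=7
After op 4 (insert('P')): buf='PCPAIFRP' cursor=8
After op 5 (end): buf='PCPAIFRP' cursor=8
After op 6 (home): buf='PCPAIFRP' cursor=0
After op 7 (select(6,8) replace("")): buf='PCPAIF' cursor=6
After op 8 (backspace): buf='PCPAI' cursor=5
After op 9 (backspace): buf='PCPA' cursor=4

Answer: PCPA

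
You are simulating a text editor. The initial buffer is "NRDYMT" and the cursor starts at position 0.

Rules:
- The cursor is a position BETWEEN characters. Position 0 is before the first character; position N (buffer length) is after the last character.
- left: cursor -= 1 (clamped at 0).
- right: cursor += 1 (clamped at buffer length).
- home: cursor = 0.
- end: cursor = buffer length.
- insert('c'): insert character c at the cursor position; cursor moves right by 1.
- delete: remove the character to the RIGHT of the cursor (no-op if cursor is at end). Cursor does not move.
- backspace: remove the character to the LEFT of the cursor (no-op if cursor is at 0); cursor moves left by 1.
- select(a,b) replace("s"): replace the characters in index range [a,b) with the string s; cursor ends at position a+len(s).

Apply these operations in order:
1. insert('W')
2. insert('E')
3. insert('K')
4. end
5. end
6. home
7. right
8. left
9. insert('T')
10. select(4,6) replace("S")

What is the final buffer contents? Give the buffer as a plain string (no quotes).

After op 1 (insert('W')): buf='WNRDYMT' cursor=1
After op 2 (insert('E')): buf='WENRDYMT' cursor=2
After op 3 (insert('K')): buf='WEKNRDYMT' cursor=3
After op 4 (end): buf='WEKNRDYMT' cursor=9
After op 5 (end): buf='WEKNRDYMT' cursor=9
After op 6 (home): buf='WEKNRDYMT' cursor=0
After op 7 (right): buf='WEKNRDYMT' cursor=1
After op 8 (left): buf='WEKNRDYMT' cursor=0
After op 9 (insert('T')): buf='TWEKNRDYMT' cursor=1
After op 10 (select(4,6) replace("S")): buf='TWEKSDYMT' cursor=5

Answer: TWEKSDYMT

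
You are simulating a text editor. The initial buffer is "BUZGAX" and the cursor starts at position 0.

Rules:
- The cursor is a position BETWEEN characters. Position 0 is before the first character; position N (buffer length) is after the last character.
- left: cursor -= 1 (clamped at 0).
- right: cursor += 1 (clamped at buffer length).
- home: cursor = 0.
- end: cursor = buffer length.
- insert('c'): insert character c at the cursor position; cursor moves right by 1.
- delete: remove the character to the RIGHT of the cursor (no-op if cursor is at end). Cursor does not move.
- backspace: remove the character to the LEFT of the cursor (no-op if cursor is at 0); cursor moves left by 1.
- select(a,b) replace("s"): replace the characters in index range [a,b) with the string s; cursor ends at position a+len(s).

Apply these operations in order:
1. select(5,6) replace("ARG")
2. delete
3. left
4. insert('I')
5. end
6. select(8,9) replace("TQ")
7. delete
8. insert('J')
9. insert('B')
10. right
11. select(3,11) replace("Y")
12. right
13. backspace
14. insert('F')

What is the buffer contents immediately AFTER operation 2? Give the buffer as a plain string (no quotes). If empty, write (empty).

Answer: BUZGAARG

Derivation:
After op 1 (select(5,6) replace("ARG")): buf='BUZGAARG' cursor=8
After op 2 (delete): buf='BUZGAARG' cursor=8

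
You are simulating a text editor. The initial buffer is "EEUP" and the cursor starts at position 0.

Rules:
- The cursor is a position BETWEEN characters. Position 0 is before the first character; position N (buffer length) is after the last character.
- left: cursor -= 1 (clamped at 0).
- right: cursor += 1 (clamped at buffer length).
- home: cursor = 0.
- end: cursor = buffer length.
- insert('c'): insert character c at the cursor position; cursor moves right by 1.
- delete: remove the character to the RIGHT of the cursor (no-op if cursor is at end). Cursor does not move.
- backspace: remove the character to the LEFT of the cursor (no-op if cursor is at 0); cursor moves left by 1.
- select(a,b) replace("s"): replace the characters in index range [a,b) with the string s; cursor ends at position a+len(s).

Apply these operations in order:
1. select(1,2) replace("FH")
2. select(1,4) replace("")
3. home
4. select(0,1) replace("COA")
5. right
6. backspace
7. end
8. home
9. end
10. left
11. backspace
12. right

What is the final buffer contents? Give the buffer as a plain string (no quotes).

After op 1 (select(1,2) replace("FH")): buf='EFHUP' cursor=3
After op 2 (select(1,4) replace("")): buf='EP' cursor=1
After op 3 (home): buf='EP' cursor=0
After op 4 (select(0,1) replace("COA")): buf='COAP' cursor=3
After op 5 (right): buf='COAP' cursor=4
After op 6 (backspace): buf='COA' cursor=3
After op 7 (end): buf='COA' cursor=3
After op 8 (home): buf='COA' cursor=0
After op 9 (end): buf='COA' cursor=3
After op 10 (left): buf='COA' cursor=2
After op 11 (backspace): buf='CA' cursor=1
After op 12 (right): buf='CA' cursor=2

Answer: CA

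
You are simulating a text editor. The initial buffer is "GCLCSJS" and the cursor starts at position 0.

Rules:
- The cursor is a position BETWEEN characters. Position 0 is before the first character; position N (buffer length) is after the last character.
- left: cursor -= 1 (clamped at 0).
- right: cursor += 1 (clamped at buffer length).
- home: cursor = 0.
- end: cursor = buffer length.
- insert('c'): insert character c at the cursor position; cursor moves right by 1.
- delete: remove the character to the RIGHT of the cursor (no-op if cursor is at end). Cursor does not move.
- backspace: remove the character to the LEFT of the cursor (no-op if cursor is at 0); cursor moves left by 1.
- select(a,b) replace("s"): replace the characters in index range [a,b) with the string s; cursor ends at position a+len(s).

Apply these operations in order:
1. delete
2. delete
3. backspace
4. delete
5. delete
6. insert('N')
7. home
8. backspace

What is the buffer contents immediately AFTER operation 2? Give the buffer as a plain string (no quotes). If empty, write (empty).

Answer: LCSJS

Derivation:
After op 1 (delete): buf='CLCSJS' cursor=0
After op 2 (delete): buf='LCSJS' cursor=0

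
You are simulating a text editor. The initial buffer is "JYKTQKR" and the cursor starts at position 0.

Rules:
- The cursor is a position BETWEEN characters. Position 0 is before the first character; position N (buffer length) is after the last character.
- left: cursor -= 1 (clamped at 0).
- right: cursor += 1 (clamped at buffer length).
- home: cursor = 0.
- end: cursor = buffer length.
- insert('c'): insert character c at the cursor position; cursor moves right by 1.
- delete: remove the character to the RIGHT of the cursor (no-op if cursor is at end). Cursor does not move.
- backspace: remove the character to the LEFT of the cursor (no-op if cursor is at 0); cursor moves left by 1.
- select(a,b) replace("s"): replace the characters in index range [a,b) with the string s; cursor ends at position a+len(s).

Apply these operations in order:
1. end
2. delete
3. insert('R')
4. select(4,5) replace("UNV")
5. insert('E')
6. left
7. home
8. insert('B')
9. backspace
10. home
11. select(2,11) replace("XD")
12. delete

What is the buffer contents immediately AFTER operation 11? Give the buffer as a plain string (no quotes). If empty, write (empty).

Answer: JYXD

Derivation:
After op 1 (end): buf='JYKTQKR' cursor=7
After op 2 (delete): buf='JYKTQKR' cursor=7
After op 3 (insert('R')): buf='JYKTQKRR' cursor=8
After op 4 (select(4,5) replace("UNV")): buf='JYKTUNVKRR' cursor=7
After op 5 (insert('E')): buf='JYKTUNVEKRR' cursor=8
After op 6 (left): buf='JYKTUNVEKRR' cursor=7
After op 7 (home): buf='JYKTUNVEKRR' cursor=0
After op 8 (insert('B')): buf='BJYKTUNVEKRR' cursor=1
After op 9 (backspace): buf='JYKTUNVEKRR' cursor=0
After op 10 (home): buf='JYKTUNVEKRR' cursor=0
After op 11 (select(2,11) replace("XD")): buf='JYXD' cursor=4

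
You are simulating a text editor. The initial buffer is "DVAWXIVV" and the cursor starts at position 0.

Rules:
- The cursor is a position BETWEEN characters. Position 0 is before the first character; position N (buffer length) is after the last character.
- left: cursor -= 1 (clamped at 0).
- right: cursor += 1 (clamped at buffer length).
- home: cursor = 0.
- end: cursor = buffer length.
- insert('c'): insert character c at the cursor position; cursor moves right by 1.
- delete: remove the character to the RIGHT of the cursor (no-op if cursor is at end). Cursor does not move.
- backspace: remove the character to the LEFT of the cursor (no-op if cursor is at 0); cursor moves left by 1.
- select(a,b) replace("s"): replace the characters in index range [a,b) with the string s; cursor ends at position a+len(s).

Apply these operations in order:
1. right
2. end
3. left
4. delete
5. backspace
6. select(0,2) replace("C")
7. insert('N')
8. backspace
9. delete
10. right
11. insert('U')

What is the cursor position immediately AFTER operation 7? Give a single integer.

After op 1 (right): buf='DVAWXIVV' cursor=1
After op 2 (end): buf='DVAWXIVV' cursor=8
After op 3 (left): buf='DVAWXIVV' cursor=7
After op 4 (delete): buf='DVAWXIV' cursor=7
After op 5 (backspace): buf='DVAWXI' cursor=6
After op 6 (select(0,2) replace("C")): buf='CAWXI' cursor=1
After op 7 (insert('N')): buf='CNAWXI' cursor=2

Answer: 2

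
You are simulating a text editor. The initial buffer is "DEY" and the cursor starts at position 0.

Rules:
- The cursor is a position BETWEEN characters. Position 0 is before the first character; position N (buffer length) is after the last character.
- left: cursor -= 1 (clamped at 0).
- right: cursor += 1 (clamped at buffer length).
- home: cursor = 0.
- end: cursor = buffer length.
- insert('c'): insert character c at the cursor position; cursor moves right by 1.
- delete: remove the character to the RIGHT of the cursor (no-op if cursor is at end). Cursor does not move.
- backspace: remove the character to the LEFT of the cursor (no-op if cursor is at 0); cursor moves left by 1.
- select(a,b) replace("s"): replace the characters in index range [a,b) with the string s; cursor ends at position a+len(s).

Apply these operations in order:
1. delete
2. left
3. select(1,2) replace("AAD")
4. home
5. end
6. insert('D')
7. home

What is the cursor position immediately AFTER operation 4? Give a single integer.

Answer: 0

Derivation:
After op 1 (delete): buf='EY' cursor=0
After op 2 (left): buf='EY' cursor=0
After op 3 (select(1,2) replace("AAD")): buf='EAAD' cursor=4
After op 4 (home): buf='EAAD' cursor=0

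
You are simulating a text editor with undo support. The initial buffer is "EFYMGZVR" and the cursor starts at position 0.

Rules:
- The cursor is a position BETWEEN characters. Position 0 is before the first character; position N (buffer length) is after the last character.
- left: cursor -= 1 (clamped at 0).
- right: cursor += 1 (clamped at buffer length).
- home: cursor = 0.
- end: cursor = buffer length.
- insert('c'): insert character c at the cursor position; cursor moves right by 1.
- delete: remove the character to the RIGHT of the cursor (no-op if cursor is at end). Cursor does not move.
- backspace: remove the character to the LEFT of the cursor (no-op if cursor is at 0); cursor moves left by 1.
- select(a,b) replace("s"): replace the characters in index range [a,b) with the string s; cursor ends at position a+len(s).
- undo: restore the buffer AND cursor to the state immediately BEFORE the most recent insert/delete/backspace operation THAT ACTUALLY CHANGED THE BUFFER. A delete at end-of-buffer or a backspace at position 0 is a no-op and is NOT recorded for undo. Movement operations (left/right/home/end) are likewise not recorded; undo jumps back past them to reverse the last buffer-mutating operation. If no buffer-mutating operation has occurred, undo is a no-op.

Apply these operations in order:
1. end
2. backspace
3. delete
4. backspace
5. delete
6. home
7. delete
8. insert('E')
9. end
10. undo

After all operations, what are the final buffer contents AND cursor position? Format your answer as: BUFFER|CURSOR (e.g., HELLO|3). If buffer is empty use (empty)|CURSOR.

After op 1 (end): buf='EFYMGZVR' cursor=8
After op 2 (backspace): buf='EFYMGZV' cursor=7
After op 3 (delete): buf='EFYMGZV' cursor=7
After op 4 (backspace): buf='EFYMGZ' cursor=6
After op 5 (delete): buf='EFYMGZ' cursor=6
After op 6 (home): buf='EFYMGZ' cursor=0
After op 7 (delete): buf='FYMGZ' cursor=0
After op 8 (insert('E')): buf='EFYMGZ' cursor=1
After op 9 (end): buf='EFYMGZ' cursor=6
After op 10 (undo): buf='FYMGZ' cursor=0

Answer: FYMGZ|0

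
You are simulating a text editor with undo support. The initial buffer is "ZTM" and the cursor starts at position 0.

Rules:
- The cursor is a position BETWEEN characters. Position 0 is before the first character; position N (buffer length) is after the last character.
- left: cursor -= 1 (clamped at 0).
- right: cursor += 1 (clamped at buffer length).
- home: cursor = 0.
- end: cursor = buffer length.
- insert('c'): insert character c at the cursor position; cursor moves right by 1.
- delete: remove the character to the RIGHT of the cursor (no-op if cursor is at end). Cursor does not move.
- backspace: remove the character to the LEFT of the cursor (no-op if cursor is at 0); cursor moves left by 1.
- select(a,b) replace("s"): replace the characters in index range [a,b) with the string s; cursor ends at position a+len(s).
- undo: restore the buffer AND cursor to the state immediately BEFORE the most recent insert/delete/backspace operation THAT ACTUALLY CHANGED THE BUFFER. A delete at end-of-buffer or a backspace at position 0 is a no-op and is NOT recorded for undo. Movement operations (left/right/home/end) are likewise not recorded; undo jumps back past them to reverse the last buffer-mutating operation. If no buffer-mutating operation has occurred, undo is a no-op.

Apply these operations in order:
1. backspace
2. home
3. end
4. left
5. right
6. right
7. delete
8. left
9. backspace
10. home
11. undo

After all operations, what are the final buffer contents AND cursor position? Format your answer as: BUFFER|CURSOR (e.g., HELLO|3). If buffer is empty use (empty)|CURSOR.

After op 1 (backspace): buf='ZTM' cursor=0
After op 2 (home): buf='ZTM' cursor=0
After op 3 (end): buf='ZTM' cursor=3
After op 4 (left): buf='ZTM' cursor=2
After op 5 (right): buf='ZTM' cursor=3
After op 6 (right): buf='ZTM' cursor=3
After op 7 (delete): buf='ZTM' cursor=3
After op 8 (left): buf='ZTM' cursor=2
After op 9 (backspace): buf='ZM' cursor=1
After op 10 (home): buf='ZM' cursor=0
After op 11 (undo): buf='ZTM' cursor=2

Answer: ZTM|2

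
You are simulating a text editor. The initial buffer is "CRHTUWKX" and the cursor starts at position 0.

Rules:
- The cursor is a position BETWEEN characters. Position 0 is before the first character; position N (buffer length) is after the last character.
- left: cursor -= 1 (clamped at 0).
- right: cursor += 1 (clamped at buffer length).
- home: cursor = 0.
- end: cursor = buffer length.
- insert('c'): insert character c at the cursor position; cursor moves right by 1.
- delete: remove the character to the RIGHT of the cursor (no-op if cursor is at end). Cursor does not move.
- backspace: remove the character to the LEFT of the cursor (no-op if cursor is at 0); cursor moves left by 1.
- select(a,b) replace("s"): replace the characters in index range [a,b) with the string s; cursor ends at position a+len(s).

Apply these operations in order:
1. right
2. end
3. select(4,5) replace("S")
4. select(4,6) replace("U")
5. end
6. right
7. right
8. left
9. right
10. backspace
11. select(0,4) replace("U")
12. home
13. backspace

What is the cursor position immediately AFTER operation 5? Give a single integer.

Answer: 7

Derivation:
After op 1 (right): buf='CRHTUWKX' cursor=1
After op 2 (end): buf='CRHTUWKX' cursor=8
After op 3 (select(4,5) replace("S")): buf='CRHTSWKX' cursor=5
After op 4 (select(4,6) replace("U")): buf='CRHTUKX' cursor=5
After op 5 (end): buf='CRHTUKX' cursor=7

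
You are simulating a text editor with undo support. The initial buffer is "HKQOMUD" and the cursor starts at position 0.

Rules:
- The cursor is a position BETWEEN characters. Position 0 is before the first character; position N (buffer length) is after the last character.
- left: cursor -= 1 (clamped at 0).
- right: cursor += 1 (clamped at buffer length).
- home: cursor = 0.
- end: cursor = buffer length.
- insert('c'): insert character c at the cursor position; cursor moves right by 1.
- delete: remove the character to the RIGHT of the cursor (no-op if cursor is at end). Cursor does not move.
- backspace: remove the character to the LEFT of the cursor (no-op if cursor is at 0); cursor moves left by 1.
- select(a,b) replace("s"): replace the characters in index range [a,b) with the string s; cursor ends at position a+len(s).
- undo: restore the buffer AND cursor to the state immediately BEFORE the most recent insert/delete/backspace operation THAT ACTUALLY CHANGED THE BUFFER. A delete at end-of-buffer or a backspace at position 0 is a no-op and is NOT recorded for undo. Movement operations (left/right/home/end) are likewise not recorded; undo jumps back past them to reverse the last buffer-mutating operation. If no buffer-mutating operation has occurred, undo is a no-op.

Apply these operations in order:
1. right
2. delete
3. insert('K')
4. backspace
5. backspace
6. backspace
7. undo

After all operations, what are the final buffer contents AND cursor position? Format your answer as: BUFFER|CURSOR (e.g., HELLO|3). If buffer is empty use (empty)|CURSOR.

After op 1 (right): buf='HKQOMUD' cursor=1
After op 2 (delete): buf='HQOMUD' cursor=1
After op 3 (insert('K')): buf='HKQOMUD' cursor=2
After op 4 (backspace): buf='HQOMUD' cursor=1
After op 5 (backspace): buf='QOMUD' cursor=0
After op 6 (backspace): buf='QOMUD' cursor=0
After op 7 (undo): buf='HQOMUD' cursor=1

Answer: HQOMUD|1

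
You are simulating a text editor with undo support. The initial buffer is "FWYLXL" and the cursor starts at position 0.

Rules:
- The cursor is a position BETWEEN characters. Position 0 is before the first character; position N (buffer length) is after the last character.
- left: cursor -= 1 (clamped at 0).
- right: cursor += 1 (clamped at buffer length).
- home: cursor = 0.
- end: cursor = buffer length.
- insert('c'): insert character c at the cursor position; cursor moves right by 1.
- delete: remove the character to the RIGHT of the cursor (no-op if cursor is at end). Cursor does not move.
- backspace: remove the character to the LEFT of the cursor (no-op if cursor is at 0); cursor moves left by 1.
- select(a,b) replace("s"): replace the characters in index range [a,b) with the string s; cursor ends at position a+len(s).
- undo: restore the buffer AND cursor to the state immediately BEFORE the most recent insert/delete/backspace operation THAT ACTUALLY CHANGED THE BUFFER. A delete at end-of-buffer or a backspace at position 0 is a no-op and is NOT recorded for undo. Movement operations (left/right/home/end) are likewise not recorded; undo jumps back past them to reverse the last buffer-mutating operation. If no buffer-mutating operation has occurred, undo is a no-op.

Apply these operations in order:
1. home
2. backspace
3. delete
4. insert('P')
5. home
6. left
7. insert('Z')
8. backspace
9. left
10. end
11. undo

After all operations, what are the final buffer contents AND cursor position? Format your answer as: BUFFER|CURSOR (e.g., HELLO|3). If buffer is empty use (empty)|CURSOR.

Answer: ZPWYLXL|1

Derivation:
After op 1 (home): buf='FWYLXL' cursor=0
After op 2 (backspace): buf='FWYLXL' cursor=0
After op 3 (delete): buf='WYLXL' cursor=0
After op 4 (insert('P')): buf='PWYLXL' cursor=1
After op 5 (home): buf='PWYLXL' cursor=0
After op 6 (left): buf='PWYLXL' cursor=0
After op 7 (insert('Z')): buf='ZPWYLXL' cursor=1
After op 8 (backspace): buf='PWYLXL' cursor=0
After op 9 (left): buf='PWYLXL' cursor=0
After op 10 (end): buf='PWYLXL' cursor=6
After op 11 (undo): buf='ZPWYLXL' cursor=1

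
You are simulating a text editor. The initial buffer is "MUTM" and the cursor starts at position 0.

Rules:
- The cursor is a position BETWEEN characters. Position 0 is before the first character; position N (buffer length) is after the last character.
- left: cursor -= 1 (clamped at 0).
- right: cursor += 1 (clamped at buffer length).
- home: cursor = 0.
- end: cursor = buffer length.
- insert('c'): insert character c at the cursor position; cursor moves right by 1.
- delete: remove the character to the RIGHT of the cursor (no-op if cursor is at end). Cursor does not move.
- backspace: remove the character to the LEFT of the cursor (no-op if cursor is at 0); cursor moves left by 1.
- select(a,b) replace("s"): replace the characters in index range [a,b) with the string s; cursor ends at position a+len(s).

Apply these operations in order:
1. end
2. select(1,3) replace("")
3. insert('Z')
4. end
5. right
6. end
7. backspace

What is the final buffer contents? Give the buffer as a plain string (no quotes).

After op 1 (end): buf='MUTM' cursor=4
After op 2 (select(1,3) replace("")): buf='MM' cursor=1
After op 3 (insert('Z')): buf='MZM' cursor=2
After op 4 (end): buf='MZM' cursor=3
After op 5 (right): buf='MZM' cursor=3
After op 6 (end): buf='MZM' cursor=3
After op 7 (backspace): buf='MZ' cursor=2

Answer: MZ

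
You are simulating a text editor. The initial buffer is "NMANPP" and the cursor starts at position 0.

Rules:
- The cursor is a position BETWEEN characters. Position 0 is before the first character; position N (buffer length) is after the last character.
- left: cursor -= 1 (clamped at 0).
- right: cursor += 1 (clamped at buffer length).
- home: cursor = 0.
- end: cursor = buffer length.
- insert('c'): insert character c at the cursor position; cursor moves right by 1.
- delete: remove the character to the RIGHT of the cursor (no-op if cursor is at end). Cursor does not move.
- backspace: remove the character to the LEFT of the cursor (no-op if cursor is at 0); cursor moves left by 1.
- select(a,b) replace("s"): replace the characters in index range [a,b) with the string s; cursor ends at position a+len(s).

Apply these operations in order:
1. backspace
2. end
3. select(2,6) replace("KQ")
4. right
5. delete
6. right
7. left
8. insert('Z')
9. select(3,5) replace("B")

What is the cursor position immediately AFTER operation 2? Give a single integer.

Answer: 6

Derivation:
After op 1 (backspace): buf='NMANPP' cursor=0
After op 2 (end): buf='NMANPP' cursor=6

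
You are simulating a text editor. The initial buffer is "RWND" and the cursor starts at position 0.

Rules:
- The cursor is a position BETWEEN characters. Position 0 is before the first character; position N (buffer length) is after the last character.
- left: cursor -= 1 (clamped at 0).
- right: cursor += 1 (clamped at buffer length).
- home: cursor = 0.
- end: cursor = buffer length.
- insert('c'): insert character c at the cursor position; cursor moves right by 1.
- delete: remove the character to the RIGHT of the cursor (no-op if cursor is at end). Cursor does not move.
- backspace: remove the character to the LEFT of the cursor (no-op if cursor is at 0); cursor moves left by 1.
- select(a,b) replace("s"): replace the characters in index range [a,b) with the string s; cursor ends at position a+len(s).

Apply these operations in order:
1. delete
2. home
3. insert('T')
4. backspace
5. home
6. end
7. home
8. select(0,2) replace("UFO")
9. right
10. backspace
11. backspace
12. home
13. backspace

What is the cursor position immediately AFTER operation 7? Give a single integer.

After op 1 (delete): buf='WND' cursor=0
After op 2 (home): buf='WND' cursor=0
After op 3 (insert('T')): buf='TWND' cursor=1
After op 4 (backspace): buf='WND' cursor=0
After op 5 (home): buf='WND' cursor=0
After op 6 (end): buf='WND' cursor=3
After op 7 (home): buf='WND' cursor=0

Answer: 0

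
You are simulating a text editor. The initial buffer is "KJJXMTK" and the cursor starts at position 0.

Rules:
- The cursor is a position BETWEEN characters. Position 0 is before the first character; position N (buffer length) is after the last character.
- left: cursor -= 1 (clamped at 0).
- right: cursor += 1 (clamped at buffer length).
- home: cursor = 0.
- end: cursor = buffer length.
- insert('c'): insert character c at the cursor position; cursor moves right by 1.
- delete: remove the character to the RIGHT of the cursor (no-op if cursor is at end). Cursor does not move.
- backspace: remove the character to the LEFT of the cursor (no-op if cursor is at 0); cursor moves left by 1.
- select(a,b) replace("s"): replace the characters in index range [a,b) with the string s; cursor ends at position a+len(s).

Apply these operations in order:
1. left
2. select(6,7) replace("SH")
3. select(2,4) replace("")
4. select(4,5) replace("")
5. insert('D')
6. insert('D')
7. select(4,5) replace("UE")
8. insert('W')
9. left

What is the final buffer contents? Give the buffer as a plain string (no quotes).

Answer: KJMTUEWDH

Derivation:
After op 1 (left): buf='KJJXMTK' cursor=0
After op 2 (select(6,7) replace("SH")): buf='KJJXMTSH' cursor=8
After op 3 (select(2,4) replace("")): buf='KJMTSH' cursor=2
After op 4 (select(4,5) replace("")): buf='KJMTH' cursor=4
After op 5 (insert('D')): buf='KJMTDH' cursor=5
After op 6 (insert('D')): buf='KJMTDDH' cursor=6
After op 7 (select(4,5) replace("UE")): buf='KJMTUEDH' cursor=6
After op 8 (insert('W')): buf='KJMTUEWDH' cursor=7
After op 9 (left): buf='KJMTUEWDH' cursor=6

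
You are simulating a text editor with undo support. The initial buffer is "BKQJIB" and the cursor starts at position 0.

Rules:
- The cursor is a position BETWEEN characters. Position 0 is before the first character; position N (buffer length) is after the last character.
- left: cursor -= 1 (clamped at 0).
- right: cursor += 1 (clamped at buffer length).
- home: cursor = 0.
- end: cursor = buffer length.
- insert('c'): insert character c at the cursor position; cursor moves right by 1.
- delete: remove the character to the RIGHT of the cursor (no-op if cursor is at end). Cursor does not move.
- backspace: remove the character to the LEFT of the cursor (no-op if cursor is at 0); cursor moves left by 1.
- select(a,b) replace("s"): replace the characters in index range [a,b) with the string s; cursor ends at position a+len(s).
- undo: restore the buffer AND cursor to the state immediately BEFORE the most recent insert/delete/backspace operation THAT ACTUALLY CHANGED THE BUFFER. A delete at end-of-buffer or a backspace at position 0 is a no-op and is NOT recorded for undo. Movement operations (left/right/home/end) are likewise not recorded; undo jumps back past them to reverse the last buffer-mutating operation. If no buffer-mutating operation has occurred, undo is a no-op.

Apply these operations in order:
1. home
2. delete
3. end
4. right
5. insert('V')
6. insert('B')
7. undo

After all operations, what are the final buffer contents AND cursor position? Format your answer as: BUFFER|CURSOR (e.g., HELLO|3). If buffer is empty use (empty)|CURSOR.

After op 1 (home): buf='BKQJIB' cursor=0
After op 2 (delete): buf='KQJIB' cursor=0
After op 3 (end): buf='KQJIB' cursor=5
After op 4 (right): buf='KQJIB' cursor=5
After op 5 (insert('V')): buf='KQJIBV' cursor=6
After op 6 (insert('B')): buf='KQJIBVB' cursor=7
After op 7 (undo): buf='KQJIBV' cursor=6

Answer: KQJIBV|6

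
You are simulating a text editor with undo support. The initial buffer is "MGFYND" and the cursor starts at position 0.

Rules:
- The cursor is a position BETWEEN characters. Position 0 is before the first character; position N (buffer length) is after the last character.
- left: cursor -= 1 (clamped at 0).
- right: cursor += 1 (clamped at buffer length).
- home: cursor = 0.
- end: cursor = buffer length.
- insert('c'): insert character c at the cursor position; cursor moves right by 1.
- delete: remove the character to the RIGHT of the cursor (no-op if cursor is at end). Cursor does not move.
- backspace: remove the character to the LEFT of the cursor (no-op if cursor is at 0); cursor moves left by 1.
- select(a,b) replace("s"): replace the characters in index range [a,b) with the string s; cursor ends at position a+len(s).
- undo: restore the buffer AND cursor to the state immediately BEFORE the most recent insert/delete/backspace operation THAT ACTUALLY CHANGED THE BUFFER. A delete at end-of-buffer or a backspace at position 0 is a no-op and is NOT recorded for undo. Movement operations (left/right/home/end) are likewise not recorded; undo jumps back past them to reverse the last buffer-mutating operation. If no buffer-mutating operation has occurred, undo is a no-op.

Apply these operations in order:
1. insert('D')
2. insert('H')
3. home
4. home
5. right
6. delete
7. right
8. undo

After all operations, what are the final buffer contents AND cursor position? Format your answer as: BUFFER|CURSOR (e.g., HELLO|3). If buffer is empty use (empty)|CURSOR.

Answer: DHMGFYND|1

Derivation:
After op 1 (insert('D')): buf='DMGFYND' cursor=1
After op 2 (insert('H')): buf='DHMGFYND' cursor=2
After op 3 (home): buf='DHMGFYND' cursor=0
After op 4 (home): buf='DHMGFYND' cursor=0
After op 5 (right): buf='DHMGFYND' cursor=1
After op 6 (delete): buf='DMGFYND' cursor=1
After op 7 (right): buf='DMGFYND' cursor=2
After op 8 (undo): buf='DHMGFYND' cursor=1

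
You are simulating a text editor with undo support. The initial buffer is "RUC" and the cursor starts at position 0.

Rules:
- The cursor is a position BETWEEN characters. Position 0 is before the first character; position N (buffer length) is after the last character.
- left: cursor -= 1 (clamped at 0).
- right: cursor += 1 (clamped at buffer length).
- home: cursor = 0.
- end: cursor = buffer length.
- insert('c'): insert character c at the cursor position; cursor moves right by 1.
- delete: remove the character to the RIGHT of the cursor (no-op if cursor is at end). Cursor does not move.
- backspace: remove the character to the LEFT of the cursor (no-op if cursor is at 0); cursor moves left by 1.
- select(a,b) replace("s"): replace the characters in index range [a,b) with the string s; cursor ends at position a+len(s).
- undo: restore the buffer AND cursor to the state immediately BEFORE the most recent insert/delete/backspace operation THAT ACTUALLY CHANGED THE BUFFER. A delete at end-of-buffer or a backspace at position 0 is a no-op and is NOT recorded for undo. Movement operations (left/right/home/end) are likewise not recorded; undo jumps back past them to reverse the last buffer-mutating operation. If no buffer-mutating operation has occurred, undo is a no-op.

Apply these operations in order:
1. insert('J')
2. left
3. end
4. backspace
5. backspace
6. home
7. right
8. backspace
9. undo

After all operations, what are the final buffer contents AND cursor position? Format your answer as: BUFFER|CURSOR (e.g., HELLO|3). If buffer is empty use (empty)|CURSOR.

After op 1 (insert('J')): buf='JRUC' cursor=1
After op 2 (left): buf='JRUC' cursor=0
After op 3 (end): buf='JRUC' cursor=4
After op 4 (backspace): buf='JRU' cursor=3
After op 5 (backspace): buf='JR' cursor=2
After op 6 (home): buf='JR' cursor=0
After op 7 (right): buf='JR' cursor=1
After op 8 (backspace): buf='R' cursor=0
After op 9 (undo): buf='JR' cursor=1

Answer: JR|1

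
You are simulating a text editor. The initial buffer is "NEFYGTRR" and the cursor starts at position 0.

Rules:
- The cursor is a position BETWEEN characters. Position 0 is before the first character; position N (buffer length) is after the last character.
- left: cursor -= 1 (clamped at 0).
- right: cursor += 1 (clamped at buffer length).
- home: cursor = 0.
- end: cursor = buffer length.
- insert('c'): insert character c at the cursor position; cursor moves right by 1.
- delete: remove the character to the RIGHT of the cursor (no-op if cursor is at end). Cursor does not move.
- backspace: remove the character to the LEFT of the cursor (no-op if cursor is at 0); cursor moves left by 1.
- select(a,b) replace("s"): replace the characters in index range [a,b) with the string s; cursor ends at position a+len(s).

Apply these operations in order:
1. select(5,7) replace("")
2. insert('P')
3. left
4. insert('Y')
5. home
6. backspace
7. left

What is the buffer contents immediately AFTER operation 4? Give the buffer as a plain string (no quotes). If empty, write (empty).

After op 1 (select(5,7) replace("")): buf='NEFYGR' cursor=5
After op 2 (insert('P')): buf='NEFYGPR' cursor=6
After op 3 (left): buf='NEFYGPR' cursor=5
After op 4 (insert('Y')): buf='NEFYGYPR' cursor=6

Answer: NEFYGYPR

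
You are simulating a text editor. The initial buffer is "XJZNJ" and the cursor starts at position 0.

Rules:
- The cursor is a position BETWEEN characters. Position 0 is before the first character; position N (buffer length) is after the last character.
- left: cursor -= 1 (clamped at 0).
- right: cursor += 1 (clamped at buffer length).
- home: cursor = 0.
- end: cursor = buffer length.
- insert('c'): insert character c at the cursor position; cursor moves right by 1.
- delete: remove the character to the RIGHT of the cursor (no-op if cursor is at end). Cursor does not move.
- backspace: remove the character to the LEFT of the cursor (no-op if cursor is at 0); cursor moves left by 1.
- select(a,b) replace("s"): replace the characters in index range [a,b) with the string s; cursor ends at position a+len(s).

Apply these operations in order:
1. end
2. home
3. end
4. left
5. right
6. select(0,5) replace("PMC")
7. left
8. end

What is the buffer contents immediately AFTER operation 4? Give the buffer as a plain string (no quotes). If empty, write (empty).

Answer: XJZNJ

Derivation:
After op 1 (end): buf='XJZNJ' cursor=5
After op 2 (home): buf='XJZNJ' cursor=0
After op 3 (end): buf='XJZNJ' cursor=5
After op 4 (left): buf='XJZNJ' cursor=4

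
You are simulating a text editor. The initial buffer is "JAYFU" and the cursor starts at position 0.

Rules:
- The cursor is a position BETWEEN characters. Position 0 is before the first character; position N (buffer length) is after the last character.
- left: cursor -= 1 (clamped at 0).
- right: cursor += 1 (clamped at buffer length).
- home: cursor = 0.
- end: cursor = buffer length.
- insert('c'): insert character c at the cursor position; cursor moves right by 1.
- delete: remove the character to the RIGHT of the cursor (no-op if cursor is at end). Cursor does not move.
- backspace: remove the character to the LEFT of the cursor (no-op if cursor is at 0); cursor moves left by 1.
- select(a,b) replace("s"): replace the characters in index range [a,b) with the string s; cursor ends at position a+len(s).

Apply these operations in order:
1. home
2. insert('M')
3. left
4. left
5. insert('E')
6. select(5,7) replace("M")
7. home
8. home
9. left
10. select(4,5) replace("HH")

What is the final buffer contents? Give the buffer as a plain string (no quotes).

After op 1 (home): buf='JAYFU' cursor=0
After op 2 (insert('M')): buf='MJAYFU' cursor=1
After op 3 (left): buf='MJAYFU' cursor=0
After op 4 (left): buf='MJAYFU' cursor=0
After op 5 (insert('E')): buf='EMJAYFU' cursor=1
After op 6 (select(5,7) replace("M")): buf='EMJAYM' cursor=6
After op 7 (home): buf='EMJAYM' cursor=0
After op 8 (home): buf='EMJAYM' cursor=0
After op 9 (left): buf='EMJAYM' cursor=0
After op 10 (select(4,5) replace("HH")): buf='EMJAHHM' cursor=6

Answer: EMJAHHM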